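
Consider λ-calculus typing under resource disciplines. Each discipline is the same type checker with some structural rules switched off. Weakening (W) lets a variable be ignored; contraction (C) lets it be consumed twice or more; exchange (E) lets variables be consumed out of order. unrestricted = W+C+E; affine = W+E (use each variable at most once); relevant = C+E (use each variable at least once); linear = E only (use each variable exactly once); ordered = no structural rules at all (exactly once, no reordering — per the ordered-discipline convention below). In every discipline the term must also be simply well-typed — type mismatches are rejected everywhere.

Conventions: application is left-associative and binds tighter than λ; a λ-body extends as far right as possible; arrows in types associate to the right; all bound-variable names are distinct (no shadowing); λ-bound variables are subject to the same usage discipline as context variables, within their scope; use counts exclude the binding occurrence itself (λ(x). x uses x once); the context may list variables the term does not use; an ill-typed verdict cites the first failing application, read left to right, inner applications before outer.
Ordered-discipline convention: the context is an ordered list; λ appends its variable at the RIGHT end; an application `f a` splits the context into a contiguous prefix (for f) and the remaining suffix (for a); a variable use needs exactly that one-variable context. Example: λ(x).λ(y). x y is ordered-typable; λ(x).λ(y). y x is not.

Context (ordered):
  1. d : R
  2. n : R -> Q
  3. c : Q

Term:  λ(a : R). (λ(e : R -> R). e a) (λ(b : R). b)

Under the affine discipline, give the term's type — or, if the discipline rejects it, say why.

term : R -> R
use counts: d=0; n=0; c=0; a [bound]=1; e [bound]=1; b [bound]=1
left-to-right use order: e, a, b
typing: well-typed at R -> R
summary: ordered ✗, linear ✗, affine ✓, relevant ✗, unrestricted ✓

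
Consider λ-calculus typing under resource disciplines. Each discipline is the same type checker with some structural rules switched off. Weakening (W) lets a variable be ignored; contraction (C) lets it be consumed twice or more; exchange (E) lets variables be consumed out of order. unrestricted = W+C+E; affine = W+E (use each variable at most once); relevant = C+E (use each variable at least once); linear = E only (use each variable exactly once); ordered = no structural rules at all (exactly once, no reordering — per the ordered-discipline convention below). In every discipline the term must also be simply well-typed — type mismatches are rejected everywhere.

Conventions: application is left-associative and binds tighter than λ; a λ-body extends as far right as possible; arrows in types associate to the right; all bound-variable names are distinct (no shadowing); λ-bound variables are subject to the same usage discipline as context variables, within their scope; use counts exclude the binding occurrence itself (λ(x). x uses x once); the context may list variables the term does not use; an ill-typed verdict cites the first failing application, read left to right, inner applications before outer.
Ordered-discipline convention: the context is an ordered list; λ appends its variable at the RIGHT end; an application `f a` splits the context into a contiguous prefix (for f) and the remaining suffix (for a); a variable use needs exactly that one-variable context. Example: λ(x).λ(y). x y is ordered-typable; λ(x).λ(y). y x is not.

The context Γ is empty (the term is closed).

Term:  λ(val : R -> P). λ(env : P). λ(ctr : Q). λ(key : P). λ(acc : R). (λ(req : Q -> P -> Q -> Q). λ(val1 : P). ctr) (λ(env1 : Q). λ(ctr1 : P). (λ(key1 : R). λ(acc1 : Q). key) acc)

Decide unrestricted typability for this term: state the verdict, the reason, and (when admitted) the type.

no — a type mismatch blocks all five
use counts: val (λ-bound)=0, env (λ-bound)=0, ctr (λ-bound)=1, key (λ-bound)=1, acc (λ-bound)=1, req (λ-bound)=0, val1 (λ-bound)=0, env1 (λ-bound)=0, ctr1 (λ-bound)=0, key1 (λ-bound)=0, acc1 (λ-bound)=0
use order (left to right): ctr, key, acc
typing: ill-typed: an argument Q -> P -> Q -> P mismatches the expected Q -> P -> Q -> Q
all disciplines: ordered ✗ · linear ✗ · affine ✗ · relevant ✗ · unrestricted ✗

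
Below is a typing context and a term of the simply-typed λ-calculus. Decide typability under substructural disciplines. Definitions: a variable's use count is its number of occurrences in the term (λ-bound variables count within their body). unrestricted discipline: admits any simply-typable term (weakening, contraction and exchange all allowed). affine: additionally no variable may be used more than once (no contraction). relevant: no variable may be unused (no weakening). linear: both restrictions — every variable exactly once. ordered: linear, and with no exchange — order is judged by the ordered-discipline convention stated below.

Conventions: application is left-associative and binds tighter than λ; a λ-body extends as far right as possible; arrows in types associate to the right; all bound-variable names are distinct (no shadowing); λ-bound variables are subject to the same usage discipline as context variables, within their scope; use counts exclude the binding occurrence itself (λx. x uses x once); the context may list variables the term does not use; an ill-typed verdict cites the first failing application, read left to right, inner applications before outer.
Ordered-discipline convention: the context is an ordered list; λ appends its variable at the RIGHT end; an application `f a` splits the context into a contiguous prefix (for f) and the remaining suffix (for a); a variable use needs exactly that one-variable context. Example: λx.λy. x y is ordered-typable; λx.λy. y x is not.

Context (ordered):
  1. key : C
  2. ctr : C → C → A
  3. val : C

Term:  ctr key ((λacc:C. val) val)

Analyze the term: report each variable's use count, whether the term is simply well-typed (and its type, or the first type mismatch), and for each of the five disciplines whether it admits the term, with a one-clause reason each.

use counts: key: 1, ctr: 1, val: 2, acc (λ-bound): 0
use order (left to right): ctr, key, val, val
typing: well-typed at A
ordered: ✗, uses contraction: val ×2; unused: acc — weakening required
linear: ✗, uses contraction: val ×2; unused: acc — weakening required
affine: ✗, uses contraction: val ×2
relevant: ✗, unused: acc — weakening required
unrestricted: ✓, typability at A is all that's needed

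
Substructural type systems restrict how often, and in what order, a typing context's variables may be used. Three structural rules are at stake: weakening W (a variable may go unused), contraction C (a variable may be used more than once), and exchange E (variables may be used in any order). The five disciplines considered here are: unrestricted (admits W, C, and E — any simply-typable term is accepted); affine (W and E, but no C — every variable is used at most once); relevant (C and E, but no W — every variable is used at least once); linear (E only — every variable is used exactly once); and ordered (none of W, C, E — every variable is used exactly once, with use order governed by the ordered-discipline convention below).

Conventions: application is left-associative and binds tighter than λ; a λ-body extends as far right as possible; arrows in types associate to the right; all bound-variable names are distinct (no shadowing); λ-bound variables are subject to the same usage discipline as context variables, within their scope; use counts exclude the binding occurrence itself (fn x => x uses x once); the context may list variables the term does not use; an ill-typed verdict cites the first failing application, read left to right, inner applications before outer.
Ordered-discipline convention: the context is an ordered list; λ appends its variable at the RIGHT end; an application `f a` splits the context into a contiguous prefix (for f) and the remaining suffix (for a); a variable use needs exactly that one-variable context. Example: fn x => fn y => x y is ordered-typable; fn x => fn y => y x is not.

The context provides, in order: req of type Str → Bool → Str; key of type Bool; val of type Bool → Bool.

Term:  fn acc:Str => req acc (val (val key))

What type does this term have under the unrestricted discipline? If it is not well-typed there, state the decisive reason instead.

term : Str → Str
variable uses: req ×1, key ×1, val ×2, acc (bound) ×1
use order (left to right): req, acc, val, val, key
typing: the term checks, with type Str → Str
across the five disciplines: ordered ✗ · linear ✗ · affine ✗ · relevant ✓ · unrestricted ✓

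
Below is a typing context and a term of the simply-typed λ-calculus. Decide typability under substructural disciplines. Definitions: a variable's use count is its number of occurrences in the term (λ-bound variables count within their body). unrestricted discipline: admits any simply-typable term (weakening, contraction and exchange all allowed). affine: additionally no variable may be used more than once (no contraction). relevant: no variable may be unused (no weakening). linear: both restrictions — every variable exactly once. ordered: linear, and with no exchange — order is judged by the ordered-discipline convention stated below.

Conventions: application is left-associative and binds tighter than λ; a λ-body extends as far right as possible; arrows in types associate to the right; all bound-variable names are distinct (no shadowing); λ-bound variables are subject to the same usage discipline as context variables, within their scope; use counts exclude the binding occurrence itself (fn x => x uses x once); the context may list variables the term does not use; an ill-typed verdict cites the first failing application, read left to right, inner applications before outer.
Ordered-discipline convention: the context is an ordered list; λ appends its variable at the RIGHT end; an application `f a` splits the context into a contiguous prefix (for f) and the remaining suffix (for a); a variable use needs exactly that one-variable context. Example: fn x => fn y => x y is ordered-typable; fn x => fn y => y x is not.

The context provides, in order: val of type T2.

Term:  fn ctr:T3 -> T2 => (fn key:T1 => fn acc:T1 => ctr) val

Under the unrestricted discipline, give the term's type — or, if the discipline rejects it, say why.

not well-typed under unrestricted — a type mismatch blocks all five
variable uses: val=1; ctr [bound]=1; key [bound]=0; acc [bound]=0
use order (left to right): ctr, val
typing: ill-typed: an application expects T1 but receives T2
summary: ordered ✗ | linear ✗ | affine ✗ | relevant ✗ | unrestricted ✗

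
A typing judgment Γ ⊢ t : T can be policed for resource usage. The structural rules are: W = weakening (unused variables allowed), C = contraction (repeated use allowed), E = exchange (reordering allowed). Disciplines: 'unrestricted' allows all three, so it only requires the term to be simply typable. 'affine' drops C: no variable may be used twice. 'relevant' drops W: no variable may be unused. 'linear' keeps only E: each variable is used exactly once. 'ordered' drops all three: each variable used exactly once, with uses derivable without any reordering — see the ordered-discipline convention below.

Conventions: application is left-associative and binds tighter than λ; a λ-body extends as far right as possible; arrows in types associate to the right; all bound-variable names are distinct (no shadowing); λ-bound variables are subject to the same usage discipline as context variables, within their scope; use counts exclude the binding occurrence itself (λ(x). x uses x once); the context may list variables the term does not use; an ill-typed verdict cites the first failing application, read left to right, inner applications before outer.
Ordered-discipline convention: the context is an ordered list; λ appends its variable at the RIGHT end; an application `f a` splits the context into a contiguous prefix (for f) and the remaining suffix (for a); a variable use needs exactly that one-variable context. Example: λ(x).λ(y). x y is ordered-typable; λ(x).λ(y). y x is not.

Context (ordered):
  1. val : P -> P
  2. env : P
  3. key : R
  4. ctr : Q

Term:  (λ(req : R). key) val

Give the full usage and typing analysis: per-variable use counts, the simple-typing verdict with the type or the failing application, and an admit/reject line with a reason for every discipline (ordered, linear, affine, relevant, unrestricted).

counts: val=1, env=0, key=1, ctr=0, req (bound)=0
left-to-right use order: key, val
typing: ill-typed: a function awaiting R gets P -> P
ordered: ✗, not simply typable
linear: ✗, fails simple typing
affine: ✗, a type mismatch blocks all five
relevant: ✗, the type mismatch rejects it
unrestricted: ✗, not simply typable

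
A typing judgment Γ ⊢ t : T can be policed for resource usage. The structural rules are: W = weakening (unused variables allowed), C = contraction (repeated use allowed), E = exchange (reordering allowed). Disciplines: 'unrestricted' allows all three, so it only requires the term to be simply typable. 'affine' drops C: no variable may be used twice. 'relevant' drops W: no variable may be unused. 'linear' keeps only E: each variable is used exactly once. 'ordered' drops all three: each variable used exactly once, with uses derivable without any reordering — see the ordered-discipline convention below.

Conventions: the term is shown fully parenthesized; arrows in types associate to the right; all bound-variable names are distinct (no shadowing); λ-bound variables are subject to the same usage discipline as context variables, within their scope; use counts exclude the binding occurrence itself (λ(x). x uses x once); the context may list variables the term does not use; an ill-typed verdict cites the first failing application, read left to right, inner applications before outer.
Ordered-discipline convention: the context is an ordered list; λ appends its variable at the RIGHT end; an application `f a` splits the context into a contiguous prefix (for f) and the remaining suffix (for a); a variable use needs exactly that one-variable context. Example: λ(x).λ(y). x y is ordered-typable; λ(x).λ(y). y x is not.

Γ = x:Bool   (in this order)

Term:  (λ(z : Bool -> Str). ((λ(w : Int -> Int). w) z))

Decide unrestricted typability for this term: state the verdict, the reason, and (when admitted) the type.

no — a type mismatch blocks all five
usage: x ×0, z [bound] ×1, w [bound] ×1
order of uses: w, z
typing: ill-typed: an application expects Int -> Int but receives Bool -> Str
per-discipline verdicts: ordered ✗, linear ✗, affine ✗, relevant ✗, unrestricted ✗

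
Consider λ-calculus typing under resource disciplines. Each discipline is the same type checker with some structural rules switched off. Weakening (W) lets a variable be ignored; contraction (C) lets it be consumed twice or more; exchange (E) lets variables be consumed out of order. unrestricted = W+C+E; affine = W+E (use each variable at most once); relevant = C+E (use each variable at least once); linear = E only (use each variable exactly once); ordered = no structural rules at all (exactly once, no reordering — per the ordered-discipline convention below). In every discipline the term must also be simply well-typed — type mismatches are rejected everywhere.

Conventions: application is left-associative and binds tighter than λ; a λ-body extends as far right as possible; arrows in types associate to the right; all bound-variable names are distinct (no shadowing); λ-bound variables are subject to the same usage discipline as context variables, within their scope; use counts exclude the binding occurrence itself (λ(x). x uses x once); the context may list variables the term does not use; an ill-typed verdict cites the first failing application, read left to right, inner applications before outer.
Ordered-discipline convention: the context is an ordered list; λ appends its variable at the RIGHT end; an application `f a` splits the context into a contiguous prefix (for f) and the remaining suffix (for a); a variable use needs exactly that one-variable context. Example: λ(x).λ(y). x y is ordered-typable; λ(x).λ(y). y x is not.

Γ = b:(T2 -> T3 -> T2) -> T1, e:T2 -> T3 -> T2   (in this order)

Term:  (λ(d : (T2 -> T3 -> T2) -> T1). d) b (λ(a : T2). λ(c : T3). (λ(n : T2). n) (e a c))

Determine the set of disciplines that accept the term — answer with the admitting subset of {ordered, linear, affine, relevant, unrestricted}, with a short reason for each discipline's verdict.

admitted by: ordered, linear, affine, relevant, unrestricted
variable uses: b: 1×, e: 1×, d (bound): 1×, a (bound): 1×, c (bound): 1×, n (bound): 1×
uses in reading order: d, b, n, e, a, c
typing: the term checks, with type T1
ordered ✓ (b, e, d, a, c, n: once each, no exchange needed)
linear ✓ (b, e, d, a, c, n: one use apiece)
affine ✓ (none of b, e, d, a, c, n used more than once)
relevant ✓ (at least one use each (b, e, d, a, c, n))
unrestricted ✓ (simply typable at T1; W, C, E all held)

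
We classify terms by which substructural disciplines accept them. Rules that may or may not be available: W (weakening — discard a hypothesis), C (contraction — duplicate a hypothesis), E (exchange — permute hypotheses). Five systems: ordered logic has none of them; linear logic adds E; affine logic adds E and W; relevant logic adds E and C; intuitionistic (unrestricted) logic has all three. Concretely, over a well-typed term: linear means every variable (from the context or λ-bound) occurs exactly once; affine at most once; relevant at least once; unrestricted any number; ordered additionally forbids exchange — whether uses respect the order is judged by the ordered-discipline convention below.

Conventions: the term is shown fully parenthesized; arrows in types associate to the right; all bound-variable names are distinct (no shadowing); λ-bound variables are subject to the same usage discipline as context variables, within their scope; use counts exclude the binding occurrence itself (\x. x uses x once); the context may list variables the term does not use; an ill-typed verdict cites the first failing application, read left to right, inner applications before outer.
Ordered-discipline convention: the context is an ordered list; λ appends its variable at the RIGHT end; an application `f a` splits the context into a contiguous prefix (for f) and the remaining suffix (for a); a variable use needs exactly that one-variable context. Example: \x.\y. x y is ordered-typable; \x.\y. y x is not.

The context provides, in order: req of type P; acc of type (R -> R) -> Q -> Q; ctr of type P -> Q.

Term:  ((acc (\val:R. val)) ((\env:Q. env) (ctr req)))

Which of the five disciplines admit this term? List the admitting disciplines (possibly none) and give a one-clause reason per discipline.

admitting disciplines: linear, affine, relevant, unrestricted
variable uses: req=1, acc=1, ctr=1, val (λ-bound)=1, env (λ-bound)=1
order of uses: acc, val, env, ctr, req
typing: well-typed — term : Q
ordered: ✗ — use order acc, val, env, ctr, req needs exchange
linear: ✓ — single use per variable (req, acc, ctr, val, env)
affine: ✓ — req, acc, ctr, val, env: no repeats, contraction unneeded
relevant: ✓ — every one of req, acc, ctr, val, env appears
unrestricted: ✓ — typability at Q is all that's needed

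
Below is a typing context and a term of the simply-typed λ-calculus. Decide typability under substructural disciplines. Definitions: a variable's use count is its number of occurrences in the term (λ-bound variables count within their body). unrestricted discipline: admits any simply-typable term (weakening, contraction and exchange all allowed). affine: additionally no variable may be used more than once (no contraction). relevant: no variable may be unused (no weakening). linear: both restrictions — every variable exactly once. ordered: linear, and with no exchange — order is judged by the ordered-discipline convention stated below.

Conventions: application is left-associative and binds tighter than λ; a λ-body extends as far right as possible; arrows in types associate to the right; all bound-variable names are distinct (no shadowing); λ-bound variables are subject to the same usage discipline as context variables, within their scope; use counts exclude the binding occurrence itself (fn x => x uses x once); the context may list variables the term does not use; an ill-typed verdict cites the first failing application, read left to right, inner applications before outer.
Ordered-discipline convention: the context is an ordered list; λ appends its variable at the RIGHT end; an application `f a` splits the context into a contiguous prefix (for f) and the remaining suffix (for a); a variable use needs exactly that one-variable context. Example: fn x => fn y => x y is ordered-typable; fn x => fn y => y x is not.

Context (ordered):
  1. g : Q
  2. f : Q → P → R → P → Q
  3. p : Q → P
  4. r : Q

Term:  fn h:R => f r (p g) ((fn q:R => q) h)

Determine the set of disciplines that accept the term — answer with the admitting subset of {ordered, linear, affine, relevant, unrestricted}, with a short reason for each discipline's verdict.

admitted by: linear, affine, relevant, unrestricted
usage: g ×1, f ×1, p ×1, r ×1, h [bound] ×1, q [bound] ×1
use order (left to right): f, r, p, g, q, h
typing: well-typed at R → P → Q
ordered: ✗ — needs exchange: uses follow f, r, p, g, q, h
linear: ✓ — each of g, f, p, r, h, q used exactly once
affine: ✓ — none of g, f, p, r, h, q used more than once
relevant: ✓ — every one of g, f, p, r, h, q appears
unrestricted: ✓ — well-typed at R → P → Q; no restrictions here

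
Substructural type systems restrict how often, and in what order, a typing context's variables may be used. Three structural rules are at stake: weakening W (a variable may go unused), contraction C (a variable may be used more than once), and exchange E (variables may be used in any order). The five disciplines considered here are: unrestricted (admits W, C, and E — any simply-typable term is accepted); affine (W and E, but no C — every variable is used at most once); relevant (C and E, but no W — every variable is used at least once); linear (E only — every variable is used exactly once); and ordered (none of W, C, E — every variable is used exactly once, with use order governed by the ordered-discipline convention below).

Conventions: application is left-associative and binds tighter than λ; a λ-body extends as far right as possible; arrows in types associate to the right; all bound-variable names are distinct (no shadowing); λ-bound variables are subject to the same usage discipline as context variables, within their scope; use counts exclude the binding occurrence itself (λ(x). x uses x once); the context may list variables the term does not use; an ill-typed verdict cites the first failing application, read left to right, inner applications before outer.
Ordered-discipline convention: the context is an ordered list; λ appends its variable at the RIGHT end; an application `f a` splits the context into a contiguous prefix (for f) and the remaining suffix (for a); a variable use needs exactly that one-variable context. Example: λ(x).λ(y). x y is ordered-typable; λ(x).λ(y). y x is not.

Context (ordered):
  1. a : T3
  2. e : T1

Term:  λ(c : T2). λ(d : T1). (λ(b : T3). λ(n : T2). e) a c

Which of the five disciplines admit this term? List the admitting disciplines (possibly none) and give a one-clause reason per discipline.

admitted in: affine, unrestricted
counts: a=1; e=1; c [bound]=1; d [bound]=0; b [bound]=0; n [bound]=0
order of uses: e, a, c
typing: the term checks, with type T2 -> T1 -> T1
ordered: ✗, d, b, n left unused
linear: ✗, d, b, n left unused
affine: ✓, at most one use each (a, e, c, d, b, n)
relevant: ✗, d, b, n left unused
unrestricted: ✓, type-checks (T2 -> T1 -> T1) and nothing is barred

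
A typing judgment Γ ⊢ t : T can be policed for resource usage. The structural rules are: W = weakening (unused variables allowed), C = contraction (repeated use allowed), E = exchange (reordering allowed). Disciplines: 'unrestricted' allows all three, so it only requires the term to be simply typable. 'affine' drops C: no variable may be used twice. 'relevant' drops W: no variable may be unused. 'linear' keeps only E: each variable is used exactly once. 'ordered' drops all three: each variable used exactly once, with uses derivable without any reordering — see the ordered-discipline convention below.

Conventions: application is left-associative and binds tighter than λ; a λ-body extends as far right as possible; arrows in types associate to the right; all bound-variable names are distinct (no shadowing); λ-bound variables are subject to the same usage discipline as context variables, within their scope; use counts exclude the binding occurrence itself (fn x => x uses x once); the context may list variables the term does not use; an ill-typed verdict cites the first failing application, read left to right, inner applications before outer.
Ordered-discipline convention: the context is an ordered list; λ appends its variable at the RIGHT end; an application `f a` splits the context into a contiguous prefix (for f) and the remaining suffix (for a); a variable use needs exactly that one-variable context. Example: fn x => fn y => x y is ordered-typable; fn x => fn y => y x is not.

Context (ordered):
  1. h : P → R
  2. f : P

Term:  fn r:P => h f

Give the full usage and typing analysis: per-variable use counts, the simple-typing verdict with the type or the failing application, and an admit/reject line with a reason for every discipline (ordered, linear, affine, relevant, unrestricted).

variable uses: h: 1; f: 1; r [bound]: 0
use order (left to right): h, f
typing: ✓ — P → R
ordered: ✗, unused: r — weakening required
linear: ✗, unused: r — weakening required
affine: ✓, h, f, r: no repeats, contraction unneeded
relevant: ✗, unused: r — weakening required
unrestricted: ✓, typability at P → R is all that's needed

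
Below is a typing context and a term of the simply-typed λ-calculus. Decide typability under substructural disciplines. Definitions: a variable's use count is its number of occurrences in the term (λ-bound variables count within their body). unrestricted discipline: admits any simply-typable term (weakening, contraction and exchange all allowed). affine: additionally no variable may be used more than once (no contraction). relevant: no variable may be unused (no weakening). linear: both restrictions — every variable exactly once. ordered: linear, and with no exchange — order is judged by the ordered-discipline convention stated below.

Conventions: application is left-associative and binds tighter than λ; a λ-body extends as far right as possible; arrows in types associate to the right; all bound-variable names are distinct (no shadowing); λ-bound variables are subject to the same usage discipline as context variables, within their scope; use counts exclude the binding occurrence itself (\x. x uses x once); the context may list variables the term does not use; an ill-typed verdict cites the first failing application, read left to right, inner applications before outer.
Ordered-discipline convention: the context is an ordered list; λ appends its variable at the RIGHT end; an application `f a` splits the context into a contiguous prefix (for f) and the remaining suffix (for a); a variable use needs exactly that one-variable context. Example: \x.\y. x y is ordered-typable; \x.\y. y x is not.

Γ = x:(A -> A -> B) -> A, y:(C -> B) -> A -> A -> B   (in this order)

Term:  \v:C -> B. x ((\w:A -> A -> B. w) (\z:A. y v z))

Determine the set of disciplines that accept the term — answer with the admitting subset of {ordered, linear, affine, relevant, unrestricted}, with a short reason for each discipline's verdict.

admitted by: ordered, linear, affine, relevant, unrestricted
counts: x ×1; y ×1; v [bound] ×1; w [bound] ×1; z [bound] ×1
left-to-right use order: x, w, y, v, z
typing: ✓ — (C -> B) -> A
ordered: ✓ — x, y, v, w, z: once each, no exchange needed
linear: ✓ — x, y, v, w, z: one use apiece
affine: ✓ — x, y, v, w, z: no repeats, contraction unneeded
relevant: ✓ — at least one use each (x, y, v, w, z)
unrestricted: ✓ — typability at (C -> B) -> A is all that's needed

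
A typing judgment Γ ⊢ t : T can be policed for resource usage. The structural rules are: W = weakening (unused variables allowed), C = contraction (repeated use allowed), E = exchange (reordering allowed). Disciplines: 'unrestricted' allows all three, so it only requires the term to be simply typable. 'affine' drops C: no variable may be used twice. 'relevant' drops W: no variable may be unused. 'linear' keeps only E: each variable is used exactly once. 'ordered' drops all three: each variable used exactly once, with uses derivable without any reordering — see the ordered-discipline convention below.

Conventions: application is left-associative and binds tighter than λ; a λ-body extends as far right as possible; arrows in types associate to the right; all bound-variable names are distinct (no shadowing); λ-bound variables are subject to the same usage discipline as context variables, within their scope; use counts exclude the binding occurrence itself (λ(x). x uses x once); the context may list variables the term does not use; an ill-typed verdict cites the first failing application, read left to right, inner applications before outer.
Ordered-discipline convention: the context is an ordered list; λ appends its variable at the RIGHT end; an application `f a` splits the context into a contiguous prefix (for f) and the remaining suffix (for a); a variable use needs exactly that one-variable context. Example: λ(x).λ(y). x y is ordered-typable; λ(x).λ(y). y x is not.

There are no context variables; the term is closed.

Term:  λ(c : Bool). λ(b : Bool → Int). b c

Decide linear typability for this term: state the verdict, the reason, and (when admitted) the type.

yes — each of c, b used exactly once; term : Bool → (Bool → Int) → Int
use counts: c (bound)=1, b (bound)=1
left-to-right use order: b, c
typing: well-typed at Bool → (Bool → Int) → Int
across the five disciplines: ordered ✗; linear ✓; affine ✓; relevant ✓; unrestricted ✓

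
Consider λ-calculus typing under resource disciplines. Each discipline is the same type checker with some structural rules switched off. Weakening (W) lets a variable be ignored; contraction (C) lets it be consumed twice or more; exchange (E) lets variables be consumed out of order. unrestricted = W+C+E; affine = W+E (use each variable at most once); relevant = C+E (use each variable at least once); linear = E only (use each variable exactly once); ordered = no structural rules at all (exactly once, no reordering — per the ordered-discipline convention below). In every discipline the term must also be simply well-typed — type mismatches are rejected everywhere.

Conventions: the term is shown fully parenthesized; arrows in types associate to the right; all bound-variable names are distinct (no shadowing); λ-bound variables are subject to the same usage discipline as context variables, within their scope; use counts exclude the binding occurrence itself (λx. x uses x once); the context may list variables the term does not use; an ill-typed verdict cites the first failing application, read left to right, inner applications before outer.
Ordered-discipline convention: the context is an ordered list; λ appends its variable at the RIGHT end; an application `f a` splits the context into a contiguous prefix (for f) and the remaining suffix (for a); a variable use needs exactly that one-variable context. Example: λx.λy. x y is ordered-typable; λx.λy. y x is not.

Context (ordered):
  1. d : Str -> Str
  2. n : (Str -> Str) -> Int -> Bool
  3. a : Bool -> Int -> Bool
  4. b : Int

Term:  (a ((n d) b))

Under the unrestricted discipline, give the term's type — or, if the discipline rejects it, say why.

term : Int -> Bool
use counts: d: 1, n: 1, a: 1, b: 1
left-to-right use order: a, n, d, b
typing: well-typed at Int -> Bool
summary: ordered ✗ · linear ✓ · affine ✓ · relevant ✓ · unrestricted ✓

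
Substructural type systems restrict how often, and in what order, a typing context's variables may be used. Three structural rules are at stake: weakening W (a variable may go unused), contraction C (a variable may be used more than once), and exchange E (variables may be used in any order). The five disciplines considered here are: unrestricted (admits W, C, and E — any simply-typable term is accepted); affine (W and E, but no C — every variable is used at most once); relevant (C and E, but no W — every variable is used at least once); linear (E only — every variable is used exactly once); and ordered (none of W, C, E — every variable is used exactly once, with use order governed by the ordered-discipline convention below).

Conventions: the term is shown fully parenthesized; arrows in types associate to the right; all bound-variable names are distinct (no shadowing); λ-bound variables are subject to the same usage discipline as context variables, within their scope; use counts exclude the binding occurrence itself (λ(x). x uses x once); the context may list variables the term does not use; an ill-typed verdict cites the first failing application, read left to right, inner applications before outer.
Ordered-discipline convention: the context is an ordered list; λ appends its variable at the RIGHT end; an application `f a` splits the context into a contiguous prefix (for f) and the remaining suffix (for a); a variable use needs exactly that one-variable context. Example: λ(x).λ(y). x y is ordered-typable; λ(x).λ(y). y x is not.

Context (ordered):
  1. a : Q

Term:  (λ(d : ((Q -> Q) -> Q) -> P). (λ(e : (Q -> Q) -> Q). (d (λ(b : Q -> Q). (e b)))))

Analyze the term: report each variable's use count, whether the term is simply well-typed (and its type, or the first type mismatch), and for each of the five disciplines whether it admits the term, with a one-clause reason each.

counts: a: 0, d (bound): 1, e (bound): 1, b (bound): 1
use order (left to right): d, e, b
typing: well-typed at (((Q -> Q) -> Q) -> P) -> ((Q -> Q) -> Q) -> P
ordered: ✗, a left unused
linear: ✗, a left unused
affine: ✓, a, d, e, b: no repeats, contraction unneeded
relevant: ✗, a left unused
unrestricted: ✓, well-typed at (((Q -> Q) -> Q) -> P) -> ((Q -> Q) -> Q) -> P; no restrictions here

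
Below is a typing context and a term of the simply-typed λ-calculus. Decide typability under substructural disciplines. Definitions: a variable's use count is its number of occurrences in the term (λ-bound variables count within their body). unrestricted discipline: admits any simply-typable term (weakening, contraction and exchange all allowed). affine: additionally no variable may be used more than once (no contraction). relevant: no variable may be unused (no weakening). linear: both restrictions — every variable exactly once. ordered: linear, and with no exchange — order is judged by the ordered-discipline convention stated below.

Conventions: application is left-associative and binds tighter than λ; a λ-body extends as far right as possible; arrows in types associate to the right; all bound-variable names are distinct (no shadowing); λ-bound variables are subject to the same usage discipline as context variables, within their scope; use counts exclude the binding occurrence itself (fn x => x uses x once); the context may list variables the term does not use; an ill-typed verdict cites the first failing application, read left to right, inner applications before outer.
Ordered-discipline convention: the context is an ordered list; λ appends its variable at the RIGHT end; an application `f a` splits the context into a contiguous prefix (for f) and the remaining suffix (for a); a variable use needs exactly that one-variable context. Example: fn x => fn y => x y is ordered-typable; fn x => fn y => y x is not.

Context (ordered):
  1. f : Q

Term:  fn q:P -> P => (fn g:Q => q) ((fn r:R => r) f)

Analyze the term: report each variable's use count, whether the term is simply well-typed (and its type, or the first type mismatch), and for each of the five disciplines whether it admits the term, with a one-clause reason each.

variable uses: f=1; q [bound]=1; g [bound]=0; r [bound]=1
use order (left to right): q, r, f
typing: ill-typed: a function awaiting R gets Q
ordered: ✗ — fails simple typing
linear: ✗ — a type mismatch blocks all five
affine: ✗ — the type mismatch rejects it
relevant: ✗ — not simply typable
unrestricted: ✗ — fails simple typing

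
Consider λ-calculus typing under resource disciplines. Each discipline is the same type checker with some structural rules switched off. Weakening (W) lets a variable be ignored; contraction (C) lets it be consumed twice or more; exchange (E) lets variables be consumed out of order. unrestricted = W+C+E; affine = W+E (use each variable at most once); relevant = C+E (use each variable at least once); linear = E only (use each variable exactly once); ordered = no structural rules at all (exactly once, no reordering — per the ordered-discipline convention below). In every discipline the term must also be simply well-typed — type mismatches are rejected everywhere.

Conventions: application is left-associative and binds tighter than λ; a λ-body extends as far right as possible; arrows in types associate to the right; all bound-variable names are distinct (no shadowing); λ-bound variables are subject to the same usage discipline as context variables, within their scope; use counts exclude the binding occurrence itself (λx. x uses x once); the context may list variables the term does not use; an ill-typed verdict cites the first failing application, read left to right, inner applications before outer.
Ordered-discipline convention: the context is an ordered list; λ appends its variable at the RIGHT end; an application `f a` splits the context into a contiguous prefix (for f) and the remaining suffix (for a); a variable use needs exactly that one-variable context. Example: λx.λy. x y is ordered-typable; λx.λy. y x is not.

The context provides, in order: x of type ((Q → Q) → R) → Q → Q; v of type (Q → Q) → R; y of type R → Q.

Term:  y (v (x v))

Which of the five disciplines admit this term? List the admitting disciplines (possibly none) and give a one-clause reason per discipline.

admitted by: relevant, unrestricted
usage: x: 1, v: 2, y: 1
use order (left to right): y, v, x, v
typing: well-typed at Q
ordered: ✗ — repeated use of v ×2
linear: ✗ — repeated use of v ×2
affine: ✗ — repeated use of v ×2
relevant: ✓ — none of x, v, y goes unused
unrestricted: ✓ — type-checks (Q) and nothing is barred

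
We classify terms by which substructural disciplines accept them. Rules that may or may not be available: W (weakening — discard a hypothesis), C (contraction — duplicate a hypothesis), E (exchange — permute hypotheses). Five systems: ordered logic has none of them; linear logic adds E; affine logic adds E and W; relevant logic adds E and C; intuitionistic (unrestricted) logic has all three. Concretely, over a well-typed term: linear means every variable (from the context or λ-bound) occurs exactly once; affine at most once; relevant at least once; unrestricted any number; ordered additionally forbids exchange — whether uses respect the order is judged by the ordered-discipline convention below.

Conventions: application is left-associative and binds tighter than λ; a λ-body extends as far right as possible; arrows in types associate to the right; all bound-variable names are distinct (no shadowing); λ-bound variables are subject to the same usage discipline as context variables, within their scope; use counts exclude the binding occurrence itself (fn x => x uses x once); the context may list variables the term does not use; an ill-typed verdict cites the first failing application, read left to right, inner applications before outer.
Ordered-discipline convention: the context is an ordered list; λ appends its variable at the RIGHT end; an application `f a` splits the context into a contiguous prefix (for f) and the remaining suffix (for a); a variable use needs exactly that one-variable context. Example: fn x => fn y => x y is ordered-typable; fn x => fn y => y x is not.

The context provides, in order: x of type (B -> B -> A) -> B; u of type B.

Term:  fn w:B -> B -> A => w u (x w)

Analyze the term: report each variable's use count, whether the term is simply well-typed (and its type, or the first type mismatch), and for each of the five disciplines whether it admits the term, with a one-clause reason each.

counts: x: 1×; u: 1×; w [bound]: 2×
uses in reading order: w, u, x, w
typing: ✓ — (B -> B -> A) -> A
ordered: ✗ — needs contraction — w ×2
linear: ✗ — needs contraction — w ×2
affine: ✗ — needs contraction — w ×2
relevant: ✓ — none of x, u, w goes unused
unrestricted: ✓ — well-typed at (B -> B -> A) -> A; no restrictions here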